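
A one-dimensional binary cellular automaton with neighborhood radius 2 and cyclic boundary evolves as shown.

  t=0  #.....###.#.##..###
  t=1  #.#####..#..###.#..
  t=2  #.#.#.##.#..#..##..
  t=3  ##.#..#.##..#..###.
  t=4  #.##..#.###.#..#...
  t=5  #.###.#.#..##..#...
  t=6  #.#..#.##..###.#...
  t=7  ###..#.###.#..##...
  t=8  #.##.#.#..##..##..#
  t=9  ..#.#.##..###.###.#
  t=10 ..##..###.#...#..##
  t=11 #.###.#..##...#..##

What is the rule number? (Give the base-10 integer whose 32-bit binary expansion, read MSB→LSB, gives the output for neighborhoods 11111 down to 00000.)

  ##### -> #   bit 31 = 1  t=1,i=4
  ####. -> .   bit 30 = 0  t=0,i=18
  ###.# -> .   bit 29 = 0  t=0,i=8
  ###.. -> #   bit 28 = 1  t=0,i=0
  ##.## -> .   bit 27 = 0  t=3,i=18
  ##.#. -> #   bit 26 = 1  t=0,i=9
  ##..# -> #   bit 25 = 1  t=0,i=14
  ##... -> .   bit 24 = 0  t=0,i=1
  #.### -> #   bit 23 = 1  t=1,i=2
  #.##. -> #   bit 22 = 1  t=0,i=12
  #.#.# -> .   bit 21 = 0  t=0,i=10
  #.#.. -> #   bit 20 = 1  t=1,i=16
  #..## -> .   bit 19 = 0  t=0,i=15
  #..#. -> .   bit 18 = 0  t=1,i=8
  #...# -> .   bit 17 = 0  t=4,i=17
  #.... -> #   bit 16 = 1  t=0,i=2
  .#### -> .   bit 15 = 0  t=0,i=17
  .###. -> .   bit 14 = 0  t=0,i=7
  .##.# -> .   bit 13 = 0  t=2,i=7
  .##.. -> #   bit 12 = 1  t=0,i=13
  .#.## -> .   bit 11 = 0  t=0,i=11
  .#.#. -> #   bit 10 = 1  t=2,i=1
  .#..# -> .   bit 9 = 0  t=1,i=10
  .#... -> .   bit 8 = 0  t=4,i=16
  ..### -> #   bit 7 = 1  t=0,i=6
  ..##. -> #   bit 6 = 1  t=2,i=15
  ..#.# -> #   bit 5 = 1  t=1,i=0
  ..#.. -> #   bit 4 = 1  t=1,i=9
  ...## -> #   bit 3 = 1  t=0,i=5
  ...#. -> .   bit 2 = 0  t=4,i=18
  ....# -> #   bit 1 = 1  t=0,i=4
  ..... -> #   bit 0 = 1  t=0,i=3
  bits 10010110110100010001010011111011 = 2530284795

2530284795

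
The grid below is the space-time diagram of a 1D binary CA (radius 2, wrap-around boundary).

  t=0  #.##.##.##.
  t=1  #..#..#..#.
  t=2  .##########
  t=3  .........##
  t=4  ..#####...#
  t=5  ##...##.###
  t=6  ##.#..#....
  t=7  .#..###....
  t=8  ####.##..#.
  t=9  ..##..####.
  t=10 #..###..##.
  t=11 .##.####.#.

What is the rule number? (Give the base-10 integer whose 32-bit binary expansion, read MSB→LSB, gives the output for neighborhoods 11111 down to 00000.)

  ##### -> .   bit 31 = 0  t=2,i=3
  ####. -> #   bit 30 = 1  t=2,i=9
  ###.# -> #   bit 29 = 1  t=2,i=10
  ###.. -> #   bit 28 = 1  t=4,i=6
  ##.## -> .   bit 27 = 0  t=0,i=4
  ##.#. -> .   bit 26 = 0  t=0,i=10
  ##..# -> #   bit 25 = 1  t=8,i=7
  ##... -> .   bit 24 = 0  t=3,i=0
  #.### -> .   bit 23 = 0  t=2,i=1
  #.##. -> .   bit 22 = 0  t=0,i=2
  #.#.# -> #   bit 21 = 1  t=0,i=0
  #.#.. -> .   bit 20 = 0  t=1,i=0
  #..## -> #   bit 19 = 1  t=4,i=1
  #..#. -> #   bit 18 = 1  t=1,i=2
  #...# -> #   bit 17 = 1  t=4,i=8
  #.... -> .   bit 16 = 0  t=3,i=1
  .#### -> .   bit 15 = 0  t=2,i=2
  .###. -> #   bit 14 = 1  t=7,i=5
  .##.# -> #   bit 13 = 1  t=0,i=3
  .##.. -> #   bit 12 = 1  t=3,i=10
  .#.## -> .   bit 11 = 0  t=0,i=1
  .#.#. -> #   bit 10 = 1  t=1,i=10
  .#..# -> #   bit 9 = 1  t=1,i=1
  .#... -> .   bit 8 = 0  t=6,i=7
  ..### -> .   bit 7 = 0  t=4,i=2
  ..##. -> .   bit 6 = 0  t=3,i=9
  ..#.# -> #   bit 5 = 1  t=1,i=9
  ..#.. -> #   bit 4 = 1  t=1,i=3
  ...## -> .   bit 3 = 0  t=3,i=8
  ...#. -> #   bit 2 = 1  t=4,i=9
  ....# -> .   bit 1 = 0  t=3,i=7
  ..... -> #   bit 0 = 1  t=3,i=2
  bits 01110010001011100111011000110101 = 1915647541

1915647541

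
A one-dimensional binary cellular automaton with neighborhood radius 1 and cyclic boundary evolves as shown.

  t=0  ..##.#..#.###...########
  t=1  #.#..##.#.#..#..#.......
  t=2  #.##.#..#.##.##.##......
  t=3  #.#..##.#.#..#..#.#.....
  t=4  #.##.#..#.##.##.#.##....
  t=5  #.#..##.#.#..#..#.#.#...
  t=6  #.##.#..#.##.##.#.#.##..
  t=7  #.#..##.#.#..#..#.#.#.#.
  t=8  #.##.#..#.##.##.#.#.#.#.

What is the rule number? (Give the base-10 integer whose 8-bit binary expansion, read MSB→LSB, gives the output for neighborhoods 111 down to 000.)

28

  ### -> .   bit 7 = 0  t=0,i=11
  ##. -> .   bit 6 = 0  t=0,i=3
  #.# -> .   bit 5 = 0  t=0,i=4
  #.. -> #   bit 4 = 1  t=0,i=0
  .## -> #   bit 3 = 1  t=0,i=2
  .#. -> #   bit 2 = 1  t=0,i=5
  ..# -> .   bit 1 = 0  t=0,i=1
  ... -> .   bit 0 = 0  t=0,i=14
  bits 00011100 = 28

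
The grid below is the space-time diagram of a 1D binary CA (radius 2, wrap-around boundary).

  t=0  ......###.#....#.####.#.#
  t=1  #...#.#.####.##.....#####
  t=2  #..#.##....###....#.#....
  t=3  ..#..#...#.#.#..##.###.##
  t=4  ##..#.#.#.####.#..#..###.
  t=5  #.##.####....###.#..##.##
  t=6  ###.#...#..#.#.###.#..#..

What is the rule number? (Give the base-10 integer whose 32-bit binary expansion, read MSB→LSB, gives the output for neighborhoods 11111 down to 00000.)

1048315270

  #####|.  b31=0 t=1,i=22
  ####.|.  b30=0 t=0,i=19
  ###.#|#  b29=1 t=0,i=8
  ###..|#  b28=1 t=1,i=0
  ##.##|#  b27=1 t=1,i=12
  ##.#.|#  b26=1 t=0,i=9
  ##..#|#  b25=1 t=3,i=0
  ##...|.  b24=0 t=1,i=1
  #.###|.  b23=0 t=0,i=17
  #.##.|#  b22=1 t=1,i=13
  #.#.#|#  b21=1 t=0,i=22
  #.#..|#  b20=1 t=0,i=10
  #..##|#  b19=1 t=3,i=15
  #..#.|#  b18=1 t=2,i=2
  #...#|.  b17=0 t=1,i=2
  #....|.  b16=0 t=0,i=1
  .####|.  b15=0 t=0,i=18
  .###.|.  b14=0 t=0,i=7
  .##.#|.  b13=0 t=3,i=17
  .##..|.  b12=0 t=1,i=14
  .#.##|.  b11=0 t=0,i=16
  .#.#.|#  b10=1 t=0,i=23
  .#..#|.  b9=0 t=2,i=1
  .#...|#  b8=1 t=0,i=0
  ..###|#  b7=1 t=0,i=6
  ..##.|.  b6=0 t=3,i=16
  ..#.#|.  b5=0 t=0,i=15
  ..#..|.  b4=0 t=2,i=0
  ...##|.  b3=0 t=0,i=5
  ...#.|#  b2=1 t=0,i=14
  ....#|#  b1=1 t=0,i=4
  .....|.  b0=0 t=0,i=2
  bits 00111110011111000000010110000110 = 1048315270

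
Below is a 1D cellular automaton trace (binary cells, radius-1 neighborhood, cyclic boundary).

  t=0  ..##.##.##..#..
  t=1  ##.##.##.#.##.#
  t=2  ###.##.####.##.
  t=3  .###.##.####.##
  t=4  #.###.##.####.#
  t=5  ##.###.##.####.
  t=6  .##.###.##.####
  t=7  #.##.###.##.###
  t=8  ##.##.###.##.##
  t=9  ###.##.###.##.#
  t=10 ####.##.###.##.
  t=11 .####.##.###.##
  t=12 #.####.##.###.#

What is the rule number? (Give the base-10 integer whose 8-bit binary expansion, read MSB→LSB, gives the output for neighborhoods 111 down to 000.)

  [7] ### => #  t=1,i=0
  [6] ##. => #  t=0,i=3
  [5] #.# => #  t=0,i=4
  [4] #.. => .  t=0,i=10
  [3] .## => .  t=0,i=2
  [2] .#. => #  t=0,i=12
  [1] ..# => #  t=0,i=1
  [0] ... => #  t=0,i=0
  bits 11100111 = 231

231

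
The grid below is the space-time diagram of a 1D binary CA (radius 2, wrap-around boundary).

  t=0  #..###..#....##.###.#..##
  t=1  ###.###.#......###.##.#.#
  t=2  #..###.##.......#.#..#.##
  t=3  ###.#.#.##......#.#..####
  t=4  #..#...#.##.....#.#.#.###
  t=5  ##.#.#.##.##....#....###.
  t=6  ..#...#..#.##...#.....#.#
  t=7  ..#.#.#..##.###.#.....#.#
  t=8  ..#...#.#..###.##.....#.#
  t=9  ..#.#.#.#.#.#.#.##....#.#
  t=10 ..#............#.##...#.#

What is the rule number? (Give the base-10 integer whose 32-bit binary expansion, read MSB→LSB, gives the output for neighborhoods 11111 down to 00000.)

2677725232

  ##### -> #   bit 31 = 1  t=3,i=0
  ####. -> .   bit 30 = 0  t=1,i=1
  ###.# -> .   bit 29 = 0  t=0,i=18
  ###.. -> #   bit 28 = 1  t=0,i=0
  ##.## -> #   bit 27 = 1  t=0,i=15
  ##.#. -> #   bit 26 = 1  t=0,i=19
  ##..# -> #   bit 25 = 1  t=0,i=1
  ##... -> #   bit 24 = 1  t=2,i=9
  #.### -> #   bit 23 = 1  t=0,i=16
  #.##. -> .   bit 22 = 0  t=1,i=19
  #.#.# -> .   bit 21 = 0  t=1,i=22
  #.#.. -> #   bit 20 = 1  t=0,i=20
  #..## -> #   bit 19 = 1  t=0,i=2
  #..#. -> .   bit 18 = 0  t=0,i=7
  #...# -> #   bit 17 = 1  t=4,i=5
  #.... -> .   bit 16 = 0  t=0,i=10
  .#### -> #   bit 15 = 1  t=1,i=0
  .###. -> #   bit 14 = 1  t=0,i=4
  .##.# -> .   bit 13 = 0  t=0,i=14
  .##.. -> #   bit 12 = 1  t=2,i=8
  .#.## -> #   bit 11 = 1  t=1,i=23
  .#.#. -> .   bit 10 = 0  t=2,i=17
  .#..# -> .   bit 9 = 0  t=0,i=21
  .#... -> .   bit 8 = 0  t=0,i=9
  ..### -> .   bit 7 = 0  t=0,i=3
  ..##. -> .   bit 6 = 0  t=0,i=13
  ..#.# -> #   bit 5 = 1  t=2,i=16
  ..#.. -> #   bit 4 = 1  t=0,i=8
  ...## -> .   bit 3 = 0  t=0,i=12
  ...#. -> .   bit 2 = 0  t=2,i=15
  ....# -> .   bit 1 = 0  t=0,i=11
  ..... -> .   bit 0 = 0  t=1,i=11
  bits 10011111100110101101100000110000 = 2677725232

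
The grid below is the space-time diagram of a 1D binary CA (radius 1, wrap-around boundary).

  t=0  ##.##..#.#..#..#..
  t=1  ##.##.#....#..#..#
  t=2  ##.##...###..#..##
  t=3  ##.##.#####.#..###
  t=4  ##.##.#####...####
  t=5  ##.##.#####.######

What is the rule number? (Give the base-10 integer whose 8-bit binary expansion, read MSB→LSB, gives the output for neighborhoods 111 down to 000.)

  nb ###: next=#  (t=1,i=0, bit7=1)
  nb ##.: next=#  (t=0,i=1, bit6=1)
  nb #.#: next=.  (t=0,i=2, bit5=0)
  nb #..: next=.  (t=0,i=5, bit4=0)
  nb .##: next=#  (t=0,i=0, bit3=1)
  nb .#.: next=.  (t=0,i=7, bit2=0)
  nb ..#: next=#  (t=0,i=6, bit1=1)
  nb ...: next=#  (t=1,i=8, bit0=1)
  bits 11001011 = 203

203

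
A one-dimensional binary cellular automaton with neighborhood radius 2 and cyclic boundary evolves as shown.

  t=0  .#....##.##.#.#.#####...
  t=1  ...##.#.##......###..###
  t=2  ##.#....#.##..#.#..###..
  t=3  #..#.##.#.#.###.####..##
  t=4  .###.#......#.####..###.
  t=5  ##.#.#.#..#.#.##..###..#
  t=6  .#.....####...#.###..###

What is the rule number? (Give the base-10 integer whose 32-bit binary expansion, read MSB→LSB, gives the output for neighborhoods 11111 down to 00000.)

2883551970

  ##### -> #   bit 31 = 1  t=0,i=18
  ####. -> .   bit 30 = 0  t=0,i=19
  ###.# -> #   bit 29 = 1  t=3,i=14
  ###.. -> .   bit 28 = 0  t=0,i=20
  ##.## -> #   bit 27 = 1  t=0,i=8
  ##.#. -> .   bit 26 = 0  t=0,i=11
  ##..# -> #   bit 25 = 1  t=1,i=19
  ##... -> #   bit 24 = 1  t=0,i=21
  #.### -> #   bit 23 = 1  t=0,i=16
  #.##. -> #   bit 22 = 1  t=0,i=9
  #.#.# -> .   bit 21 = 0  t=0,i=12
  #.#.. -> #   bit 20 = 1  t=2,i=3
  #..## -> #   bit 19 = 1  t=1,i=20
  #..#. -> #   bit 18 = 1  t=2,i=13
  #...# -> #   bit 17 = 1  t=1,i=1
  #.... -> #   bit 16 = 1  t=0,i=3
  .#### -> #   bit 15 = 1  t=0,i=17
  .###. -> .   bit 14 = 0  t=1,i=17
  .##.# -> .   bit 13 = 0  t=0,i=7
  .##.. -> .   bit 12 = 0  t=1,i=9
  .#.## -> .   bit 11 = 0  t=0,i=15
  .#.#. -> .   bit 10 = 0  t=0,i=13
  .#..# -> #   bit 9 = 1  t=2,i=17
  .#... -> .   bit 8 = 0  t=0,i=2
  ..### -> #   bit 7 = 1  t=1,i=16
  ..##. -> #   bit 6 = 1  t=0,i=6
  ..#.# -> #   bit 5 = 1  t=2,i=8
  ..#.. -> .   bit 4 = 0  t=0,i=1
  ...## -> .   bit 3 = 0  t=0,i=5
  ...#. -> .   bit 2 = 0  t=0,i=0
  ....# -> #   bit 1 = 1  t=0,i=4
  ..... -> .   bit 0 = 0  t=1,i=12
  bits 10101011110111111000001011100010 = 2883551970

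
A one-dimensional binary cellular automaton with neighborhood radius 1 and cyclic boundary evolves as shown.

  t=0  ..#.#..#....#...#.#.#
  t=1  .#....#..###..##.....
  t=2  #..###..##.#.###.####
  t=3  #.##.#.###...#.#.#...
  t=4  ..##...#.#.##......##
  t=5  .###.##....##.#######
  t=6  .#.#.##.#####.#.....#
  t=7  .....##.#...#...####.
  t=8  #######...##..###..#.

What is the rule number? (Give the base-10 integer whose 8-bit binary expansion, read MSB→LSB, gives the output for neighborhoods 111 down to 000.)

  [7] ### => .  t=1,i=10
  [6] ##. => #  t=1,i=11
  [5] #.# => .  t=0,i=3
  [4] #.. => .  t=0,i=0
  [3] .## => #  t=1,i=9
  [2] .#. => .  t=0,i=2
  [1] ..# => #  t=0,i=1
  [0] ... => #  t=0,i=9
  bits 01001011 = 75

75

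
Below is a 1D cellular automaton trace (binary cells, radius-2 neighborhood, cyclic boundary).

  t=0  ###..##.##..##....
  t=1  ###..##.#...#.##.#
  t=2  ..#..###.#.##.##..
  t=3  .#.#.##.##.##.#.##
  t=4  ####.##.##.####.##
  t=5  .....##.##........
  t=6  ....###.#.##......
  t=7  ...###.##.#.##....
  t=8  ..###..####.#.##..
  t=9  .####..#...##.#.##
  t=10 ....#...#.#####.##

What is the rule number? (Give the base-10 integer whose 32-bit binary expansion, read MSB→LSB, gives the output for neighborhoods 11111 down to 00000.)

358705132

  nb #####: next=.  (t=4,i=0, bit31=0)
  nb ####.: next=.  (t=1,i=1, bit30=0)
  nb ###.#: next=.  (t=2,i=7, bit29=0)
  nb ###..: next=#  (t=0,i=2, bit28=1)
  nb ##.##: next=.  (t=0,i=7, bit27=0)
  nb ##.#.: next=#  (t=1,i=7, bit26=1)
  nb ##..#: next=.  (t=0,i=3, bit25=0)
  nb ##...: next=#  (t=0,i=14, bit24=1)
  nb #.###: next=.  (t=1,i=17, bit23=0)
  nb #.##.: next=#  (t=0,i=8, bit22=1)
  nb #.#.#: next=#  (t=2,i=9, bit21=1)
  nb #.#..: next=.  (t=1,i=8, bit20=0)
  nb #..##: next=.  (t=0,i=4, bit19=0)
  nb #..#.: next=.  (t=9,i=6, bit18=0)
  nb #...#: next=.  (t=1,i=10, bit17=0)
  nb #....: next=#  (t=0,i=15, bit16=1)
  nb .####: next=.  (t=1,i=0, bit15=0)
  nb .###.: next=#  (t=0,i=1, bit14=1)
  nb .##.#: next=#  (t=0,i=6, bit13=1)
  nb .##..: next=.  (t=0,i=9, bit12=0)
  nb .#.##: next=.  (t=1,i=13, bit11=0)
  nb .#.#.: next=#  (t=3,i=2, bit10=1)
  nb .#..#: next=#  (t=2,i=3, bit9=1)
  nb .#...: next=#  (t=1,i=9, bit8=1)
  nb ..###: next=#  (t=0,i=0, bit7=1)
  nb ..##.: next=#  (t=0,i=5, bit6=1)
  nb ..#.#: next=#  (t=1,i=12, bit5=1)
  nb ..#..: next=.  (t=2,i=2, bit4=0)
  nb ...##: next=#  (t=0,i=17, bit3=1)
  nb ...#.: next=#  (t=1,i=11, bit2=1)
  nb ....#: next=.  (t=0,i=16, bit1=0)
  nb .....: next=.  (t=5,i=0, bit0=0)
  bits 00010101011000010110011111101100 = 358705132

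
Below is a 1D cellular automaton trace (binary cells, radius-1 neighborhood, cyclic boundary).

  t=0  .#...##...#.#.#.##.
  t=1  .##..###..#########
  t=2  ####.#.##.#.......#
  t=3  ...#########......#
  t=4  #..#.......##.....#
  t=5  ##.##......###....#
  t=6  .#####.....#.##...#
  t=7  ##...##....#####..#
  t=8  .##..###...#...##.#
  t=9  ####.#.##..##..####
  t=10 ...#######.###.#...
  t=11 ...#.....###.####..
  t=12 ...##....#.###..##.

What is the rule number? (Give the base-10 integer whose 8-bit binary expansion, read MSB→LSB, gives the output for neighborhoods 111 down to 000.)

  [7] ### => .  t=1,i=6
  [6] ##. => #  t=0,i=6
  [5] #.# => #  t=0,i=11
  [4] #.. => #  t=0,i=2
  [3] .## => #  t=0,i=5
  [2] .#. => #  t=0,i=1
  [1] ..# => .  t=0,i=0
  [0] ... => .  t=0,i=3
  bits 01111100 = 124

124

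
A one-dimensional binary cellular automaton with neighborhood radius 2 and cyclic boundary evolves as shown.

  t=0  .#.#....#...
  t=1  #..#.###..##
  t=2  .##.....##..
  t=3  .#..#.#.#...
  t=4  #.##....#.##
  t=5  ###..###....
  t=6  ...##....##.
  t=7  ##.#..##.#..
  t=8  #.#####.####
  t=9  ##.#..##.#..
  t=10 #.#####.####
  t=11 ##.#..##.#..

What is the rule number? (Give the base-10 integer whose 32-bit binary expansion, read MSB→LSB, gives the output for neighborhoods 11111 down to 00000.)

777880134

  ##### -> .   bit 31 = 0  t=8,i=4
  ####. -> .   bit 30 = 0  t=8,i=5
  ###.# -> #   bit 29 = 1  t=4,i=0
  ###.. -> .   bit 28 = 0  t=1,i=0
  ##.## -> #   bit 27 = 1  t=4,i=1
  ##.#. -> #   bit 26 = 1  t=7,i=2
  ##..# -> #   bit 25 = 1  t=1,i=1
  ##... -> .   bit 24 = 0  t=2,i=3
  #.### -> .   bit 23 = 0  t=1,i=5
  #.##. -> #   bit 22 = 1  t=4,i=2
  #.#.# -> .   bit 21 = 0  t=3,i=6
  #.#.. -> #   bit 20 = 1  t=0,i=3
  #..## -> #   bit 19 = 1  t=1,i=9
  #..#. -> #   bit 18 = 1  t=1,i=2
  #...# -> .   bit 17 = 0  t=2,i=11
  #.... -> #   bit 16 = 1  t=0,i=5
  .#### -> #   bit 15 = 1  t=8,i=3
  .###. -> .   bit 14 = 0  t=1,i=6
  .##.# -> .   bit 13 = 0  t=7,i=1
  .##.. -> .   bit 12 = 0  t=2,i=2
  .#.## -> .   bit 11 = 0  t=1,i=4
  .#.#. -> .   bit 10 = 0  t=0,i=2
  .#..# -> #   bit 9 = 1  t=3,i=2
  .#... -> .   bit 8 = 0  t=0,i=4
  ..### -> .   bit 7 = 0  t=1,i=10
  ..##. -> #   bit 6 = 1  t=2,i=1
  ..#.# -> .   bit 5 = 0  t=0,i=1
  ..#.. -> .   bit 4 = 0  t=0,i=8
  ...## -> .   bit 3 = 0  t=2,i=0
  ...#. -> #   bit 2 = 1  t=0,i=0
  ....# -> #   bit 1 = 1  t=0,i=6
  ..... -> .   bit 0 = 0  t=2,i=5
  bits 00101110010111011000001001000110 = 777880134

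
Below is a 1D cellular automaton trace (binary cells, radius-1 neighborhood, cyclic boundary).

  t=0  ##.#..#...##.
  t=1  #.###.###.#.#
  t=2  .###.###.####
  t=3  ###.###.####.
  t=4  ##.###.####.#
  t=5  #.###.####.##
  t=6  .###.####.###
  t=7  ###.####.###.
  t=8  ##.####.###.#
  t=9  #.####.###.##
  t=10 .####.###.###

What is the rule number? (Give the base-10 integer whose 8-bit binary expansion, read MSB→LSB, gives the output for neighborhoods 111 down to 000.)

189

  ###|#  b7=1 t=1,i=3
  ##.|.  b6=0 t=0,i=1
  #.#|#  b5=1 t=0,i=2
  #..|#  b4=1 t=0,i=4
  .##|#  b3=1 t=0,i=0
  .#.|#  b2=1 t=0,i=3
  ..#|.  b1=0 t=0,i=5
  ...|#  b0=1 t=0,i=8
  bits 10111101 = 189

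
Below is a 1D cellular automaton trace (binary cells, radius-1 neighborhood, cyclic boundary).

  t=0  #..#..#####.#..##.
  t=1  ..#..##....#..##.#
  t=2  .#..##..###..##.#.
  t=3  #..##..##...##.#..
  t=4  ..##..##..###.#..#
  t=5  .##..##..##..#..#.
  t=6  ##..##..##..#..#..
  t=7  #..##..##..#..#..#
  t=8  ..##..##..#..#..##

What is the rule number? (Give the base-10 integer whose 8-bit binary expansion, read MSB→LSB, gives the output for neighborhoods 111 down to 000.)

  ### -> .   bit 7 = 0  t=0,i=7
  ##. -> .   bit 6 = 0  t=0,i=10
  #.# -> #   bit 5 = 1  t=0,i=11
  #.. -> .   bit 4 = 0  t=0,i=1
  .## -> #   bit 3 = 1  t=0,i=6
  .#. -> .   bit 2 = 0  t=0,i=0
  ..# -> #   bit 1 = 1  t=0,i=2
  ... -> #   bit 0 = 1  t=1,i=8
  bits 00101011 = 43

43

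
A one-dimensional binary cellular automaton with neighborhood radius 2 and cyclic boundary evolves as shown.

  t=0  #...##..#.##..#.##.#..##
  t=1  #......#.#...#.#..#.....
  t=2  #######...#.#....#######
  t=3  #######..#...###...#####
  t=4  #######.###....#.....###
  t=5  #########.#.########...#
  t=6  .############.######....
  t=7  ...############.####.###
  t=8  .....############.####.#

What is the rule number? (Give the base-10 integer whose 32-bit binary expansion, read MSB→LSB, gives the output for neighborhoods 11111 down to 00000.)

  #####|#  b31=1 t=2,i=0
  ####.|#  b30=1 t=2,i=5
  ###.#|#  b29=1 t=4,i=6
  ###..|#  b28=1 t=0,i=0
  ##.##|#  b27=1 t=4,i=7
  ##.#.|#  b26=1 t=0,i=18
  ##..#|.  b25=0 t=0,i=6
  ##...|.  b24=0 t=0,i=1
  #.###|#  b23=1 t=4,i=8
  #.##.|.  b22=0 t=0,i=10
  #.#.#|#  b21=1 t=5,i=10
  #.#..|.  b20=0 t=0,i=19
  #..##|.  b19=0 t=0,i=21
  #..#.|#  b18=1 t=0,i=7
  #...#|.  b17=0 t=0,i=2
  #....|#  b16=1 t=1,i=2
  .####|.  b15=0 t=2,i=18
  .###.|.  b14=0 t=0,i=23
  .##.#|.  b13=0 t=0,i=17
  .##..|.  b12=0 t=0,i=5
  .#.##|#  b11=1 t=0,i=9
  .#.#.|.  b10=0 t=1,i=8
  .#..#|.  b9=0 t=0,i=20
  .#...|#  b8=1 t=1,i=1
  ..###|.  b7=0 t=0,i=22
  ..##.|.  b6=0 t=0,i=4
  ..#.#|.  b5=0 t=0,i=8
  ..#..|#  b4=1 t=1,i=0
  ...##|.  b3=0 t=0,i=3
  ...#.|#  b2=1 t=1,i=6
  ....#|#  b1=1 t=1,i=5
  .....|#  b0=1 t=1,i=3
  bits 11111100101001010000100100010111 = 4238674199

4238674199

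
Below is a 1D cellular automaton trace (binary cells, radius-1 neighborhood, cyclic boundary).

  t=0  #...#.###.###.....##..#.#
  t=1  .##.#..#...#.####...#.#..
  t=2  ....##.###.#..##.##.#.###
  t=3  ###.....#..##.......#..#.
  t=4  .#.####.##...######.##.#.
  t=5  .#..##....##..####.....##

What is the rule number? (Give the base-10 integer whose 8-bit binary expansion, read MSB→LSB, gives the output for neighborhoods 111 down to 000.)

149

  ### -> #   bit 7 = 1  t=0,i=7
  ##. -> .   bit 6 = 0  t=0,i=0
  #.# -> .   bit 5 = 0  t=0,i=5
  #.. -> #   bit 4 = 1  t=0,i=1
  .## -> .   bit 3 = 0  t=0,i=6
  .#. -> #   bit 2 = 1  t=0,i=4
  ..# -> .   bit 1 = 0  t=0,i=3
  ... -> #   bit 0 = 1  t=0,i=2
  bits 10010101 = 149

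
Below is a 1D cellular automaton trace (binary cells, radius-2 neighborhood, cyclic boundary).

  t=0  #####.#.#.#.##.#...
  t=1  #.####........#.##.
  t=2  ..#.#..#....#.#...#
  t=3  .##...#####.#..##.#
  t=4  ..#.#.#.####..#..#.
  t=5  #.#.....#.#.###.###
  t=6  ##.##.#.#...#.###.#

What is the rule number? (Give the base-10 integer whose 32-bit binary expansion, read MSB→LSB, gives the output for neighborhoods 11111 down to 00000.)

  #####|#  b31=1 t=0,i=2
  ####.|#  b30=1 t=0,i=3
  ###.#|#  b29=1 t=0,i=4
  ###..|.  b28=0 t=1,i=5
  ##.##|#  b27=1 t=5,i=15
  ##.#.|#  b26=1 t=0,i=5
  ##..#|#  b25=1 t=4,i=12
  ##...|.  b24=0 t=1,i=6
  #.###|#  b23=1 t=1,i=2
  #.##.|.  b22=0 t=0,i=12
  #.#.#|.  b21=0 t=0,i=6
  #.#..|.  b20=0 t=0,i=15
  #..##|#  b19=1 t=3,i=14
  #..#.|#  b18=1 t=2,i=1
  #...#|#  b17=1 t=0,i=17
  #....|#  b16=1 t=1,i=7
  .####|.  b15=0 t=0,i=1
  .###.|.  b14=0 t=5,i=13
  .##.#|.  b13=0 t=0,i=13
  .##..|#  b12=1 t=3,i=2
  .#.##|.  b11=0 t=0,i=11
  .#.#.|.  b10=0 t=0,i=7
  .#..#|.  b9=0 t=2,i=0
  .#...|#  b8=1 t=0,i=16
  ..###|#  b7=1 t=0,i=0
  ..##.|.  b6=0 t=3,i=15
  ..#.#|#  b5=1 t=1,i=14
  ..#..|#  b4=1 t=2,i=7
  ...##|.  b3=0 t=0,i=18
  ...#.|.  b2=0 t=1,i=13
  ....#|#  b1=1 t=1,i=12
  .....|.  b0=0 t=1,i=8
  bits 11101110100011110001000110110010 = 4002353586

4002353586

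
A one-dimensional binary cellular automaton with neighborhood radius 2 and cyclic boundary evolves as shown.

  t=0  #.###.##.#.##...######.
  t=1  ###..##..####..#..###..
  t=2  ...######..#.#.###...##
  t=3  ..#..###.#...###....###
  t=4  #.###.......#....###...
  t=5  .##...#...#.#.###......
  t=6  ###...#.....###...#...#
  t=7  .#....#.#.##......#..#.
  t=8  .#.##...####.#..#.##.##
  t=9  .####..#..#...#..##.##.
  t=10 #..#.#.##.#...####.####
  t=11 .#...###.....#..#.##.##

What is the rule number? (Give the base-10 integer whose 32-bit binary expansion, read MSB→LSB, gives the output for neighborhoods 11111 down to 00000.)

3404274266

  nb #####: next=#  (t=0,i=18, bit31=1)
  nb ####.: next=#  (t=0,i=20, bit30=1)
  nb ###.#: next=.  (t=0,i=4, bit29=0)
  nb ###..: next=.  (t=1,i=2, bit28=0)
  nb ##.##: next=#  (t=0,i=5, bit27=1)
  nb ##.#.: next=.  (t=0,i=8, bit26=0)
  nb ##..#: next=#  (t=1,i=3, bit25=1)
  nb ##...: next=.  (t=0,i=13, bit24=0)
  nb #.###: next=#  (t=0,i=2, bit23=1)
  nb #.##.: next=#  (t=0,i=6, bit22=1)
  nb #.#.#: next=#  (t=0,i=0, bit21=1)
  nb #.#..: next=.  (t=3,i=9, bit20=0)
  nb #..##: next=#  (t=1,i=4, bit19=1)
  nb #..#.: next=.  (t=1,i=14, bit18=0)
  nb #...#: next=.  (t=0,i=14, bit17=0)
  nb #....: next=#  (t=3,i=17, bit16=1)
  nb .####: next=.  (t=0,i=17, bit15=0)
  nb .###.: next=.  (t=0,i=3, bit14=0)
  nb .##.#: next=.  (t=0,i=7, bit13=0)
  nb .##..: next=#  (t=0,i=12, bit12=1)
  nb .#.##: next=#  (t=0,i=1, bit11=1)
  nb .#.#.: next=.  (t=2,i=12, bit10=0)
  nb .#..#: next=#  (t=1,i=16, bit9=1)
  nb .#...: next=.  (t=3,i=10, bit8=0)
  nb ..###: next=.  (t=0,i=16, bit7=0)
  nb ..##.: next=#  (t=1,i=5, bit6=1)
  nb ..#.#: next=.  (t=2,i=11, bit5=0)
  nb ..#..: next=#  (t=1,i=15, bit4=1)
  nb ...##: next=#  (t=0,i=15, bit3=1)
  nb ...#.: next=.  (t=4,i=11, bit2=0)
  nb ....#: next=#  (t=3,i=18, bit1=1)
  nb .....: next=.  (t=4,i=7, bit0=0)
  bits 11001010111010010001101001011010 = 3404274266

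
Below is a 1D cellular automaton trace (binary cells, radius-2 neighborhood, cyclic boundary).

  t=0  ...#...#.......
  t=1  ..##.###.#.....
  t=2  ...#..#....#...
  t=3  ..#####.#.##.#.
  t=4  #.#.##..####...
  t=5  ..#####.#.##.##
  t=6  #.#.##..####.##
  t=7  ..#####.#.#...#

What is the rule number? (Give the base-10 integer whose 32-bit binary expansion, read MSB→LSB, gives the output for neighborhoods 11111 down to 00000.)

3529996948

  #####|#  b31=1 t=3,i=4
  ####.|#  b30=1 t=3,i=5
  ###.#|.  b29=0 t=1,i=7
  ###..|#  b28=1 t=4,i=11
  ##.##|.  b27=0 t=1,i=4
  ##.#.|.  b26=0 t=1,i=8
  ##..#|#  b25=1 t=4,i=6
  ##...|.  b24=0 t=4,i=12
  #.###|.  b23=0 t=1,i=5
  #.##.|#  b22=1 t=3,i=10
  #.#.#|#  b21=1 t=3,i=8
  #.#..|.  b20=0 t=1,i=9
  #..##|.  b19=0 t=4,i=7
  #..#.|#  b18=1 t=2,i=5
  #...#|#  b17=1 t=0,i=5
  #....|#  b16=1 t=0,i=9
  .####|.  b15=0 t=3,i=3
  .###.|#  b14=1 t=1,i=6
  .##.#|#  b13=1 t=1,i=3
  .##..|#  b12=1 t=4,i=5
  .#.##|#  b11=1 t=3,i=9
  .#.#.|.  b10=0 t=4,i=1
  .#..#|#  b9=1 t=2,i=4
  .#...|.  b8=0 t=0,i=4
  ..###|#  b7=1 t=3,i=2
  ..##.|.  b6=0 t=1,i=2
  ..#.#|.  b5=0 t=4,i=0
  ..#..|#  b4=1 t=0,i=3
  ...##|.  b3=0 t=1,i=1
  ...#.|#  b2=1 t=0,i=2
  ....#|.  b1=0 t=0,i=1
  .....|.  b0=0 t=0,i=0
  bits 11010010011001110111101010010100 = 3529996948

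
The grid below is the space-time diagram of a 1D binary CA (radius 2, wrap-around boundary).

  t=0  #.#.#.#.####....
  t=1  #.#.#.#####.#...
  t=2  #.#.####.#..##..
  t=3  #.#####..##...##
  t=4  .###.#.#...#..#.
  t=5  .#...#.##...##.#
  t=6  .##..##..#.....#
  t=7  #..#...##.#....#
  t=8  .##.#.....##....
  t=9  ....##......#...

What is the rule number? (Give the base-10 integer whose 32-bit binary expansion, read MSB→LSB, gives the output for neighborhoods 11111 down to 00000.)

  ##### -> .   bit 31 = 0  t=1,i=8
  ####. -> #   bit 30 = 1  t=0,i=10
  ###.# -> .   bit 29 = 0  t=1,i=10
  ###.. -> .   bit 28 = 0  t=0,i=11
  ##.## -> #   bit 27 = 1  t=3,i=1
  ##.#. -> .   bit 26 = 0  t=1,i=11
  ##..# -> #   bit 25 = 1  t=2,i=14
  ##... -> #   bit 24 = 1  t=0,i=12
  #.### -> #   bit 23 = 1  t=0,i=8
  #.##. -> .   bit 22 = 0  t=5,i=7
  #.#.# -> #   bit 21 = 1  t=0,i=2
  #.#.. -> #   bit 20 = 1  t=1,i=12
  #..## -> .   bit 19 = 0  t=2,i=11
  #..#. -> #   bit 18 = 1  t=2,i=15
  #...# -> .   bit 17 = 0  t=1,i=14
  #.... -> .   bit 16 = 0  t=0,i=13
  .#### -> #   bit 15 = 1  t=0,i=9
  .###. -> .   bit 14 = 0  t=3,i=15
  .##.# -> .   bit 13 = 0  t=5,i=13
  .##.. -> .   bit 12 = 0  t=2,i=13
  .#.## -> #   bit 11 = 1  t=0,i=7
  .#.#. -> .   bit 10 = 0  t=0,i=1
  .#..# -> #   bit 9 = 1  t=2,i=10
  .#... -> #   bit 8 = 1  t=1,i=13
  ..### -> #   bit 7 = 1  t=3,i=14
  ..##. -> .   bit 6 = 0  t=2,i=12
  ..#.# -> #   bit 5 = 1  t=0,i=0
  ..#.. -> .   bit 4 = 0  t=4,i=11
  ...## -> .   bit 3 = 0  t=3,i=13
  ...#. -> .   bit 2 = 0  t=0,i=15
  ....# -> .   bit 1 = 0  t=0,i=14
  ..... -> .   bit 0 = 0  t=6,i=12
  bits 01001011101101001000101110100000 = 1270123424

1270123424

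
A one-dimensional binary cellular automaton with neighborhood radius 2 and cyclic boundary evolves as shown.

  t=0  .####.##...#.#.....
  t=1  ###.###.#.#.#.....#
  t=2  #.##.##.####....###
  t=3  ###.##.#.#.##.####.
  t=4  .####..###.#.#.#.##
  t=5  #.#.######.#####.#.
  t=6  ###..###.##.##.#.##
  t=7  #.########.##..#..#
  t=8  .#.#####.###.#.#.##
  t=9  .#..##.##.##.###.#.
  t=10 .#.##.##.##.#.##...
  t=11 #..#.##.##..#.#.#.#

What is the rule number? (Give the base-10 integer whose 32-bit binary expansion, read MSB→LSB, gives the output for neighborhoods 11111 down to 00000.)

3144205534

  #####|#  b31=1 t=5,i=6
  ####.|.  b30=0 t=0,i=3
  ###.#|#  b29=1 t=0,i=4
  ###..|#  b28=1 t=2,i=11
  ##.##|#  b27=1 t=0,i=5
  ##.#.|.  b26=0 t=1,i=7
  ##..#|#  b25=1 t=4,i=5
  ##...|#  b24=1 t=0,i=8
  #.###|.  b23=0 t=1,i=4
  #.##.|#  b22=1 t=0,i=6
  #.#.#|#  b21=1 t=1,i=8
  #.#..|.  b20=0 t=0,i=13
  #..##|#  b19=1 t=4,i=6
  #..#.|.  b18=0 t=7,i=14
  #...#|.  b17=0 t=0,i=9
  #....|.  b16=0 t=0,i=15
  .####|#  b15=1 t=0,i=2
  .###.|#  b14=1 t=1,i=5
  .##.#|.  b13=0 t=2,i=3
  .##..|.  b12=0 t=0,i=7
  .#.##|.  b11=0 t=3,i=10
  .#.#.|#  b10=1 t=0,i=12
  .#..#|.  b9=0 t=7,i=16
  .#...|.  b8=0 t=0,i=14
  ..###|#  b7=1 t=0,i=1
  ..##.|#  b6=1 t=7,i=18
  ..#.#|.  b5=0 t=0,i=11
  ..#..|#  b4=1 t=7,i=15
  ...##|#  b3=1 t=0,i=0
  ...#.|#  b2=1 t=0,i=10
  ....#|#  b1=1 t=0,i=18
  .....|.  b0=0 t=0,i=16
  bits 10111011011010001100010011011110 = 3144205534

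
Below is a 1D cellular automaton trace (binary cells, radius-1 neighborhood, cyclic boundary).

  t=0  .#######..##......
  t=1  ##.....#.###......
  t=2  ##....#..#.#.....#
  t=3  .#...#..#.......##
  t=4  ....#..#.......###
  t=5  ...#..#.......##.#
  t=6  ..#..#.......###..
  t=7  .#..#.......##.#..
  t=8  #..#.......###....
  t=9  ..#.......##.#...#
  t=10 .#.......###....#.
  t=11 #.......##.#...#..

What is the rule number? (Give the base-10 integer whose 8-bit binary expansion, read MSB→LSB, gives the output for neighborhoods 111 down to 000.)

  nb ###: next=.  (t=0,i=2, bit7=0)
  nb ##.: next=#  (t=0,i=7, bit6=1)
  nb #.#: next=.  (t=1,i=8, bit5=0)
  nb #..: next=.  (t=0,i=8, bit4=0)
  nb .##: next=#  (t=0,i=1, bit3=1)
  nb .#.: next=.  (t=1,i=7, bit2=0)
  nb ..#: next=#  (t=0,i=0, bit1=1)
  nb ...: next=.  (t=0,i=13, bit0=0)
  bits 01001010 = 74

74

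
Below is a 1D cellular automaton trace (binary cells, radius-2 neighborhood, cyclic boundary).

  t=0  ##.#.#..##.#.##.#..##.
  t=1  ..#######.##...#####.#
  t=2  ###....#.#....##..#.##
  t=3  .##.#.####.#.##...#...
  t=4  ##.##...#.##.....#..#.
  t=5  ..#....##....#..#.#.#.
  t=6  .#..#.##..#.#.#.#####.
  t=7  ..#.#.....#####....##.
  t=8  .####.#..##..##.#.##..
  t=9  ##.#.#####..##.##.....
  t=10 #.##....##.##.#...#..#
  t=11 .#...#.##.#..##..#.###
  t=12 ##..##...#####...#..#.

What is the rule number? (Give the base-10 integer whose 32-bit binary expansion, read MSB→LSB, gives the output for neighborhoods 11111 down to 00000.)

1547257580

  ##### -> .   bit 31 = 0  t=1,i=4
  ####. -> #   bit 30 = 1  t=1,i=7
  ###.# -> .   bit 29 = 0  t=1,i=8
  ###.. -> #   bit 28 = 1  t=2,i=2
  ##.## -> #   bit 27 = 1  t=0,i=21
  ##.#. -> #   bit 26 = 1  t=0,i=2
  ##..# -> .   bit 25 = 0  t=2,i=16
  ##... -> .   bit 24 = 0  t=1,i=12
  #.### -> .   bit 23 = 0  t=2,i=20
  #.##. -> .   bit 22 = 0  t=0,i=0
  #.#.# -> #   bit 21 = 1  t=0,i=3
  #.#.. -> #   bit 20 = 1  t=0,i=5
  #..## -> #   bit 19 = 1  t=0,i=7
  #..#. -> .   bit 18 = 0  t=2,i=17
  #...# -> .   bit 17 = 0  t=1,i=13
  #.... -> #   bit 16 = 1  t=2,i=4
  .#### -> .   bit 15 = 0  t=1,i=3
  .###. -> #   bit 14 = 1  t=11,i=20
  .##.# -> .   bit 13 = 0  t=0,i=1
  .##.. -> .   bit 12 = 0  t=1,i=11
  .#.## -> .   bit 11 = 0  t=0,i=12
  .#.#. -> #   bit 10 = 1  t=0,i=4
  .#..# -> #   bit 9 = 1  t=0,i=6
  .#... -> .   bit 8 = 0  t=2,i=10
  ..### -> #   bit 7 = 1  t=1,i=2
  ..##. -> #   bit 6 = 1  t=0,i=8
  ..#.# -> #   bit 5 = 1  t=2,i=7
  ..#.. -> .   bit 4 = 0  t=3,i=18
  ...## -> #   bit 3 = 1  t=1,i=14
  ...#. -> #   bit 2 = 1  t=2,i=6
  ....# -> .   bit 1 = 0  t=2,i=5
  ..... -> .   bit 0 = 0  t=4,i=14
  bits 01011100001110010100011011101100 = 1547257580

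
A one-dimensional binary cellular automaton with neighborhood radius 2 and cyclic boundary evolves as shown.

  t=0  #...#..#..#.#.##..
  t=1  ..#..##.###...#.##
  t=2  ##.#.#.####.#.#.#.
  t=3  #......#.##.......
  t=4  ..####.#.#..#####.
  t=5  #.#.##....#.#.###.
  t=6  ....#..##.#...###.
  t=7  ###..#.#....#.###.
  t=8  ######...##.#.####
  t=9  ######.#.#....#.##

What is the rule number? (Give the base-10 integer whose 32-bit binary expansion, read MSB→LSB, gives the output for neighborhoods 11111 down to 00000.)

4207362787

  nb #####: next=#  (t=4,i=14, bit31=1)
  nb ####.: next=#  (t=2,i=9, bit30=1)
  nb ###.#: next=#  (t=2,i=10, bit29=1)
  nb ###..: next=#  (t=1,i=10, bit28=1)
  nb ##.##: next=#  (t=1,i=7, bit27=1)
  nb ##.#.: next=.  (t=2,i=2, bit26=0)
  nb ##..#: next=#  (t=0,i=16, bit25=1)
  nb ##...: next=.  (t=1,i=11, bit24=0)
  nb #.###: next=#  (t=1,i=8, bit23=1)
  nb #.##.: next=#  (t=0,i=14, bit22=1)
  nb #.#.#: next=.  (t=0,i=12, bit21=0)
  nb #.#..: next=.  (t=4,i=9, bit20=0)
  nb #..##: next=.  (t=1,i=4, bit19=0)
  nb #..#.: next=#  (t=0,i=6, bit18=1)
  nb #...#: next=#  (t=0,i=2, bit17=1)
  nb #....: next=#  (t=3,i=2, bit16=1)
  nb .####: next=.  (t=2,i=8, bit15=0)
  nb .###.: next=#  (t=1,i=9, bit14=1)
  nb .##.#: next=.  (t=1,i=6, bit13=0)
  nb .##..: next=.  (t=0,i=15, bit12=0)
  nb .#.##: next=.  (t=0,i=13, bit11=0)
  nb .#.#.: next=.  (t=0,i=11, bit10=0)
  nb .#..#: next=#  (t=0,i=5, bit9=1)
  nb .#...: next=.  (t=0,i=1, bit8=0)
  nb ..###: next=#  (t=4,i=2, bit7=1)
  nb ..##.: next=#  (t=1,i=5, bit6=1)
  nb ..#.#: next=#  (t=0,i=10, bit5=1)
  nb ..#..: next=.  (t=0,i=0, bit4=0)
  nb ...##: next=.  (t=4,i=1, bit3=0)
  nb ...#.: next=.  (t=0,i=3, bit2=0)
  nb ....#: next=#  (t=3,i=5, bit1=1)
  nb .....: next=#  (t=3,i=3, bit0=1)
  bits 11111010110001110100001011100011 = 4207362787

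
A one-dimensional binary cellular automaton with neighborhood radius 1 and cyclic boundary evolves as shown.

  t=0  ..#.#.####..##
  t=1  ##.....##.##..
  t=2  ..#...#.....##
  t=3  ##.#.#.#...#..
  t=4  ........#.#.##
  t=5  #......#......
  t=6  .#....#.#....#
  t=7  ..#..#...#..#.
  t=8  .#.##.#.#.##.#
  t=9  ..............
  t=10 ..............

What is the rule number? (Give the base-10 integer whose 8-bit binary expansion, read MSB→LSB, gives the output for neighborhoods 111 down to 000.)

146

  [7] ### => #  t=0,i=7
  [6] ##. => .  t=0,i=9
  [5] #.# => .  t=0,i=3
  [4] #.. => #  t=0,i=0
  [3] .## => .  t=0,i=6
  [2] .#. => .  t=0,i=2
  [1] ..# => #  t=0,i=1
  [0] ... => .  t=1,i=3
  bits 10010010 = 146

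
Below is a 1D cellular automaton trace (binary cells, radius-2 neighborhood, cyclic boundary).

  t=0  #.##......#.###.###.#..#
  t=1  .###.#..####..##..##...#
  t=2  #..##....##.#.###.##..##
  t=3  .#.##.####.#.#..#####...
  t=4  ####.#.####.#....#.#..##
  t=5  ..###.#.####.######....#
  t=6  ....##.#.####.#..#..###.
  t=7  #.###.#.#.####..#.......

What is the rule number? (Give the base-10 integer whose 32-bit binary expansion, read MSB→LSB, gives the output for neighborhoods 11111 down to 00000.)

1850056046

  [31] ##### => .  t=3,i=18
  [30] ####. => #  t=1,i=10
  [29] ###.# => #  t=0,i=14
  [28] ###.. => .  t=1,i=11
  [27] ##.## => #  t=0,i=1
  [26] ##.#. => #  t=0,i=19
  [25] ##..# => #  t=1,i=12
  [24] ##... => .  t=0,i=4
  [23] #.### => .  t=0,i=12
  [22] #.##. => #  t=0,i=2
  [21] #.#.# => .  t=2,i=12
  [20] #.#.. => .  t=0,i=20
  [19] #..## => .  t=0,i=22
  [18] #..#. => #  t=6,i=16
  [17] #...# => .  t=1,i=21
  [16] #.... => #  t=0,i=5
  [15] .#### => #  t=1,i=9
  [14] .###. => .  t=0,i=13
  [13] .##.# => .  t=0,i=0
  [12] .##.. => #  t=0,i=3
  [11] .#.## => #  t=0,i=11
  [10] .#.#. => #  t=3,i=12
  [9] .#..# => .  t=0,i=21
  [8] .#... => #  t=4,i=13
  [7] ..### => .  t=1,i=8
  [6] ..##. => #  t=0,i=23
  [5] ..#.# => #  t=0,i=10
  [4] ..#.. => .  t=5,i=23
  [3] ...## => #  t=2,i=8
  [2] ...#. => #  t=0,i=9
  [1] ....# => #  t=0,i=8
  [0] ..... => .  t=0,i=6
  bits 01101110010001011001110101101110 = 1850056046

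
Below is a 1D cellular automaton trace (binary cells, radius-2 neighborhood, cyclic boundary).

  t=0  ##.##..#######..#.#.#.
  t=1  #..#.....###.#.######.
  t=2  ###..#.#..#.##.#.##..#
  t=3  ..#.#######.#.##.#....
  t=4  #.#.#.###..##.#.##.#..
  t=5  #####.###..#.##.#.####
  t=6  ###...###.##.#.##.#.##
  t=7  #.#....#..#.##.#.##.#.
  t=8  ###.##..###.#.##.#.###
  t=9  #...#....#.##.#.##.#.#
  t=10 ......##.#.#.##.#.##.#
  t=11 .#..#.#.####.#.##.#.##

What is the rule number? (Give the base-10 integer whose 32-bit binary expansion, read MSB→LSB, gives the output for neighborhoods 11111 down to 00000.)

  ##### -> #   bit 31 = 1  t=0,i=9
  ####. -> .   bit 30 = 0  t=0,i=12
  ###.# -> .   bit 29 = 0  t=1,i=11
  ###.. -> #   bit 28 = 1  t=0,i=13
  ##.## -> .   bit 27 = 0  t=0,i=2
  ##.#. -> #   bit 26 = 1  t=1,i=12
  ##..# -> .   bit 25 = 0  t=0,i=5
  ##... -> .   bit 24 = 0  t=6,i=3
  #.### -> #   bit 23 = 1  t=1,i=15
  #.##. -> #   bit 22 = 1  t=0,i=0
  #.#.# -> #   bit 21 = 1  t=0,i=18
  #.#.. -> #   bit 20 = 1  t=1,i=0
  #..## -> .   bit 19 = 0  t=0,i=6
  #..#. -> #   bit 18 = 1  t=0,i=15
  #...# -> .   bit 17 = 0  t=6,i=4
  #.... -> #   bit 16 = 1  t=1,i=5
  .#### -> .   bit 15 = 0  t=0,i=8
  .###. -> #   bit 14 = 1  t=1,i=10
  .##.# -> .   bit 13 = 0  t=0,i=1
  .##.. -> .   bit 12 = 0  t=0,i=4
  .#.## -> .   bit 11 = 0  t=0,i=21
  .#.#. -> #   bit 10 = 1  t=0,i=17
  .#..# -> #   bit 9 = 1  t=1,i=1
  .#... -> .   bit 8 = 0  t=1,i=4
  ..### -> .   bit 7 = 0  t=0,i=7
  ..##. -> #   bit 6 = 1  t=4,i=11
  ..#.# -> #   bit 5 = 1  t=0,i=16
  ..#.. -> .   bit 4 = 0  t=1,i=3
  ...## -> .   bit 3 = 0  t=1,i=8
  ...#. -> .   bit 2 = 0  t=3,i=1
  ....# -> #   bit 1 = 1  t=1,i=7
  ..... -> .   bit 0 = 0  t=1,i=6
  bits 10010100111101010100011001100010 = 2499102306

2499102306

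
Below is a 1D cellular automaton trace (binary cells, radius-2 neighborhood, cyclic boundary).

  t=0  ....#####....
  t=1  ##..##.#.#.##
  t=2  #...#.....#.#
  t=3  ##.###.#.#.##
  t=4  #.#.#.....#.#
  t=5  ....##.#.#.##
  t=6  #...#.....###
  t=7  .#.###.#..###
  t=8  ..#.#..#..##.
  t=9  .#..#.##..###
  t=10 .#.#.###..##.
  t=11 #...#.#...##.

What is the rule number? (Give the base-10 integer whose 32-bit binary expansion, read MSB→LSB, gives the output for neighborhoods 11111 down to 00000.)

  nb #####: next=.  (t=0,i=6, bit31=0)
  nb ####.: next=#  (t=0,i=7, bit30=1)
  nb ###.#: next=.  (t=3,i=1, bit29=0)
  nb ###..: next=.  (t=0,i=8, bit28=0)
  nb ##.##: next=#  (t=3,i=2, bit27=1)
  nb ##.#.: next=.  (t=1,i=6, bit26=0)
  nb ##..#: next=.  (t=1,i=2, bit25=0)
  nb ##...: next=#  (t=0,i=9, bit24=1)
  nb #.###: next=.  (t=1,i=11, bit23=0)
  nb #.##.: next=#  (t=2,i=12, bit22=1)
  nb #.#.#: next=.  (t=1,i=7, bit21=0)
  nb #.#..: next=#  (t=4,i=4, bit20=1)
  nb #..##: next=.  (t=1,i=3, bit19=0)
  nb #..#.: next=#  (t=8,i=6, bit18=1)
  nb #...#: next=.  (t=2,i=2, bit17=0)
  nb #....: next=.  (t=0,i=10, bit16=0)
  nb .####: next=#  (t=0,i=5, bit15=1)
  nb .###.: next=#  (t=3,i=4, bit14=1)
  nb .##.#: next=.  (t=1,i=5, bit13=0)
  nb .##..: next=#  (t=2,i=0, bit12=1)
  nb .#.##: next=#  (t=1,i=10, bit11=1)
  nb .#.#.: next=.  (t=1,i=8, bit10=0)
  nb .#..#: next=.  (t=7,i=8, bit9=0)
  nb .#...: next=#  (t=2,i=5, bit8=1)
  nb ..###: next=#  (t=0,i=4, bit7=1)
  nb ..##.: next=#  (t=1,i=4, bit6=1)
  nb ..#.#: next=.  (t=2,i=10, bit5=0)
  nb ..#..: next=#  (t=2,i=4, bit4=1)
  nb ...##: next=.  (t=0,i=3, bit3=0)
  nb ...#.: next=#  (t=2,i=3, bit2=1)
  nb ....#: next=.  (t=0,i=2, bit1=0)
  nb .....: next=#  (t=0,i=0, bit0=1)
  bits 01001001010101001101100111010101 = 1230297557

1230297557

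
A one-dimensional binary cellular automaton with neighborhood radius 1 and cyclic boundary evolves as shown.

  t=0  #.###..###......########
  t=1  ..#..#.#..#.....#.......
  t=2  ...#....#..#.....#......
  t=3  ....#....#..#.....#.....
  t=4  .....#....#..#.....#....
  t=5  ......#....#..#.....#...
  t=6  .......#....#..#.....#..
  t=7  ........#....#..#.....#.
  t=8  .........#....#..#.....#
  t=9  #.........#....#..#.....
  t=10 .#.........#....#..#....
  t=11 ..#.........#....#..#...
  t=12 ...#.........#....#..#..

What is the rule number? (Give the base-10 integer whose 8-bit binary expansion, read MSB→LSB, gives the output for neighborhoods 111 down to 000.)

  ###|.  b7=0 t=0,i=3
  ##.|.  b6=0 t=0,i=0
  #.#|.  b5=0 t=0,i=1
  #..|#  b4=1 t=0,i=5
  .##|#  b3=1 t=0,i=2
  .#.|.  b2=0 t=1,i=2
  ..#|.  b1=0 t=0,i=6
  ...|.  b0=0 t=0,i=11
  bits 00011000 = 24

24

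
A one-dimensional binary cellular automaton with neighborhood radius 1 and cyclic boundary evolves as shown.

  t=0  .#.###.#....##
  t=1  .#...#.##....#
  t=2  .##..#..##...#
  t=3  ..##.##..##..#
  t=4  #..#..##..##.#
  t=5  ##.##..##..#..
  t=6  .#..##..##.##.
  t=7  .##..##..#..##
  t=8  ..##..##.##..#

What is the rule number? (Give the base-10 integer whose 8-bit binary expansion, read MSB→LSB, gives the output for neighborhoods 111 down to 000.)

  [7] ### => .  t=0,i=4
  [6] ##. => #  t=0,i=5
  [5] #.# => .  t=0,i=0
  [4] #.. => #  t=0,i=8
  [3] .## => .  t=0,i=3
  [2] .#. => #  t=0,i=1
  [1] ..# => .  t=0,i=11
  [0] ... => .  t=0,i=9
  bits 01010100 = 84

84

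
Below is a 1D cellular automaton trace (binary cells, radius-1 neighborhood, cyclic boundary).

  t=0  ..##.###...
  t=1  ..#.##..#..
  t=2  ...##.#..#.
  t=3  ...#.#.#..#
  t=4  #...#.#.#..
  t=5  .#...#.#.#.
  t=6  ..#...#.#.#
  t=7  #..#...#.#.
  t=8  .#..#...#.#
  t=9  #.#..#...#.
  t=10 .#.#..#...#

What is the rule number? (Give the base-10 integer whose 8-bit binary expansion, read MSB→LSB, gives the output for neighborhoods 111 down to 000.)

56

  ###|.  b7=0 t=0,i=6
  ##.|.  b6=0 t=0,i=3
  #.#|#  b5=1 t=0,i=4
  #..|#  b4=1 t=0,i=8
  .##|#  b3=1 t=0,i=2
  .#.|.  b2=0 t=1,i=2
  ..#|.  b1=0 t=0,i=1
  ...|.  b0=0 t=0,i=0
  bits 00111000 = 56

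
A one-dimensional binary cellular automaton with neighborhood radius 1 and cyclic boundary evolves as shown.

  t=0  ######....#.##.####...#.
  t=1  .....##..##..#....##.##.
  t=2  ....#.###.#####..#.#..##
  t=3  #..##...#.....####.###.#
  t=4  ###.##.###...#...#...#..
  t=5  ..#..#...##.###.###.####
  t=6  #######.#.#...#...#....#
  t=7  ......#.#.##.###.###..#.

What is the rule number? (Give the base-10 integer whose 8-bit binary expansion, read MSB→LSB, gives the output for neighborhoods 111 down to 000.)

  ### -> .   bit 7 = 0  t=0,i=1
  ##. -> #   bit 6 = 1  t=0,i=5
  #.# -> .   bit 5 = 0  t=0,i=11
  #.. -> #   bit 4 = 1  t=0,i=6
  .## -> .   bit 3 = 0  t=0,i=0
  .#. -> #   bit 2 = 1  t=0,i=10
  ..# -> #   bit 1 = 1  t=0,i=9
  ... -> .   bit 0 = 0  t=0,i=7
  bits 01010110 = 86

86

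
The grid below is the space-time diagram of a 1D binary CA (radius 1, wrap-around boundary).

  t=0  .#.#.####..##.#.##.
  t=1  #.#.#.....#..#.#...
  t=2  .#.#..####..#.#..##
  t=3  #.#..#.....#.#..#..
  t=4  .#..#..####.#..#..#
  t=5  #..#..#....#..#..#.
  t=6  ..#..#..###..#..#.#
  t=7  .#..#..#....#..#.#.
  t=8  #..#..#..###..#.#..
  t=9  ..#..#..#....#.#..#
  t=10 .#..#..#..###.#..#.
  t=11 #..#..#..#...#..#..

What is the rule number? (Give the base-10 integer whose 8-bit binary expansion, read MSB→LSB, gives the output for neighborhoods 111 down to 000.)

  nb ###: next=.  (t=0,i=6, bit7=0)
  nb ##.: next=.  (t=0,i=8, bit6=0)
  nb #.#: next=#  (t=0,i=2, bit5=1)
  nb #..: next=.  (t=0,i=9, bit4=0)
  nb .##: next=.  (t=0,i=5, bit3=0)
  nb .#.: next=.  (t=0,i=1, bit2=0)
  nb ..#: next=#  (t=0,i=0, bit1=1)
  nb ...: next=#  (t=1,i=6, bit0=1)
  bits 00100011 = 35

35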